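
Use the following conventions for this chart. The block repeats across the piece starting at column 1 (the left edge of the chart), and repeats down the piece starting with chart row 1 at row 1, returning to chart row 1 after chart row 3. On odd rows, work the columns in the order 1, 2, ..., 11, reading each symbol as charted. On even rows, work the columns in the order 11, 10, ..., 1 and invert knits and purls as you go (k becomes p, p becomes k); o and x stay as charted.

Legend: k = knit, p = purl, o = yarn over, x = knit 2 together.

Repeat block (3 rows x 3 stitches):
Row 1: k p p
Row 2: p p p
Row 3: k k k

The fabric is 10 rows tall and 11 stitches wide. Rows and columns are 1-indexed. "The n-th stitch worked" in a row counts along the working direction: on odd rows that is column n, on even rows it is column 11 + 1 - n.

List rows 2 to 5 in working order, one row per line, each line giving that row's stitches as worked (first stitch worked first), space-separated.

== ROWS AS WORKED ==
k k k k k k k k k k k
k k k k k k k k k k k
k p k k p k k p k k p
p p p p p p p p p p p

Derivation:
Row 2: chart row 2, WS - tiled (columns 1-11): p p p p p p p p p p p; work from column 11 back to 1 with k<->p swapped.
Row 3: chart row 3, RS - tile across columns 1-11 and work as-is.
Row 4: chart row 1, WS - tiled (columns 1-11): k p p k p p k p p k p; work from column 11 back to 1 with k<->p swapped.
Row 5: chart row 2, RS - tile across columns 1-11 and work as-is.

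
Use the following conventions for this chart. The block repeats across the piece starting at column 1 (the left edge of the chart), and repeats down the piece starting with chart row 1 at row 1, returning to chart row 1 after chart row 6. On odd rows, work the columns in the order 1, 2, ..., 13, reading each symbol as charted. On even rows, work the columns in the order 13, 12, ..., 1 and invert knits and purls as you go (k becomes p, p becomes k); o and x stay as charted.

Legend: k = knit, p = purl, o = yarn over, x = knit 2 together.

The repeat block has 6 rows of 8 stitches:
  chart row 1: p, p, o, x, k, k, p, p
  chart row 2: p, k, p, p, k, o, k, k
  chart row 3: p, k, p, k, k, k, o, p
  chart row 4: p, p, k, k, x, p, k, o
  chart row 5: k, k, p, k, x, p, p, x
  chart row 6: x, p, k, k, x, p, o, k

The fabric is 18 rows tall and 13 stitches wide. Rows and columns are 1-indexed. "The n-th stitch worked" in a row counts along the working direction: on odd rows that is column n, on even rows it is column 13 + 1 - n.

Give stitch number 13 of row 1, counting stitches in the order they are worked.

Row 1 uses chart row ((1-1) mod 6)+1 = 1. Row 1 is odd, so RS.
Chart row 1 tiled across columns 1-13: p p o x k k p p p p o x k
RS row: no reversal, no swap; stitch n worked = column n.
Counting 13 along the worked row gives k.

== STITCH ==
k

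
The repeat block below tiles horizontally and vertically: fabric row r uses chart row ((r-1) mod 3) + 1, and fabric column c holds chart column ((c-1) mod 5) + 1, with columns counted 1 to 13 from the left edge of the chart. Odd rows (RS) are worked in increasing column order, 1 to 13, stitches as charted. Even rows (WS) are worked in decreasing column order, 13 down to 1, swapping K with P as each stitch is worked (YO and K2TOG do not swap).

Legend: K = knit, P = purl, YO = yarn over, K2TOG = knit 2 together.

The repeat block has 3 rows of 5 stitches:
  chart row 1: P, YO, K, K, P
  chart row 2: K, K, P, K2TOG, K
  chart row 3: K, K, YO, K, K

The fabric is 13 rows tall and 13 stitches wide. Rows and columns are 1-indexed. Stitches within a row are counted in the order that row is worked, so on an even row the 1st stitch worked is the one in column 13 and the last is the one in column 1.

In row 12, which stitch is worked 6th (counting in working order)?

For row 12: chart row = ((12-1) mod 3) + 1 = 3; this is a WS (even) row.
Chart row 3 tiled across columns 1-13: K K YO K K K K YO K K K K YO
WS: work from column 13 back to column 1 (reverse the tiled row), swapping K<->P (YO and K2TOG unchanged).
Row 12 as worked: YO P P P P YO P P P P YO P P
Stitch 6 in working order -> YO

Stitch:
YO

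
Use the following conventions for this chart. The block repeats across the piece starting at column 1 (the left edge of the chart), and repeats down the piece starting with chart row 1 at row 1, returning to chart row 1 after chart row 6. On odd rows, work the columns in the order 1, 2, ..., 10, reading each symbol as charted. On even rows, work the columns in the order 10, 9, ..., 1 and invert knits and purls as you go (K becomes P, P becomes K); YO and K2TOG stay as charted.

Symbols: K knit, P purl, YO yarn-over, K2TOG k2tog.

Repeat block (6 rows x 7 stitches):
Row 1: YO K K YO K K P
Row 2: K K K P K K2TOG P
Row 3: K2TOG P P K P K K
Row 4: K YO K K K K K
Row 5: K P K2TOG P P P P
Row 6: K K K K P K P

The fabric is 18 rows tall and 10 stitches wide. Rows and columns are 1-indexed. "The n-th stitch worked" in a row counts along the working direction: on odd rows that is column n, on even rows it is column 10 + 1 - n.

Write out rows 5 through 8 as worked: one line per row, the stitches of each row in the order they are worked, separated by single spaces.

== ROWS AS WORKED ==
K P K2TOG P P P P K P K2TOG
P P P K P K P P P P
YO K K YO K K P YO K K
P P P K K2TOG P K P P P

Derivation:
Row 5: chart row 5, RS - tile across columns 1-10 and work as-is.
Row 6: chart row 6, WS - tiled (columns 1-10): K K K K P K P K K K; work from column 10 back to 1 with K<->P swapped.
Row 7: chart row 1, RS - tile across columns 1-10 and work as-is.
Row 8: chart row 2, WS - tiled (columns 1-10): K K K P K K2TOG P K K K; work from column 10 back to 1 with K<->P swapped.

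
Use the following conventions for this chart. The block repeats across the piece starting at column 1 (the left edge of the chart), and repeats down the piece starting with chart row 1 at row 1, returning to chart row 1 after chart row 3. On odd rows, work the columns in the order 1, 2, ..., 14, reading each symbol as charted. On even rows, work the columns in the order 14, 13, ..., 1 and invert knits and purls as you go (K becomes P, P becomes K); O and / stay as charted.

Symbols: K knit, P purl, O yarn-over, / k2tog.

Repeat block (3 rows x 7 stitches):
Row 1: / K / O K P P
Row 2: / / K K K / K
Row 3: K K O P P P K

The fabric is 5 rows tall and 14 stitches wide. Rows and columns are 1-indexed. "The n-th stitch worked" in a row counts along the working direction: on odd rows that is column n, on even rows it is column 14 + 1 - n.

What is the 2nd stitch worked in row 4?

Result:
K

Derivation:
Row 4 uses chart row ((4-1) mod 3)+1 = 1. Row 4 is even, so WS.
Chart row 1 tiled across columns 1-14: / K / O K P P / K / O K P P
Wrong side: read the tiled row from column 14 down to 1 and exchange K with P (leave O, /).
Row 4 as worked: K K P O / P / K K P O / P /
Counting 2 along the worked row gives K.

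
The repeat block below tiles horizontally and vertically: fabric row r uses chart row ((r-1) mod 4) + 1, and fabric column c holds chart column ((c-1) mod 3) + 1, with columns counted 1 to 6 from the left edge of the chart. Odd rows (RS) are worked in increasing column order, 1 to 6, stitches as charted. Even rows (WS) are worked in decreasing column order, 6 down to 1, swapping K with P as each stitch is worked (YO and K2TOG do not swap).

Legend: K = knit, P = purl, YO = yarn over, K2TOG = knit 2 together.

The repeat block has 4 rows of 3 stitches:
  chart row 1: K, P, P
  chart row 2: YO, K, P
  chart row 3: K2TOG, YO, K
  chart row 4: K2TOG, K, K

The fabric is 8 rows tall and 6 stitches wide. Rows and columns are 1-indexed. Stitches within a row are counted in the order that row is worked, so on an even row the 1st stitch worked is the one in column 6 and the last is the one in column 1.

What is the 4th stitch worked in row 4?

Row 4 uses chart row ((4-1) mod 4)+1 = 4. Row 4 is even, so WS.
Chart row 4 tiled across columns 1-6: K2TOG K K K2TOG K K
Wrong side: read the tiled row from column 6 down to 1 and exchange K with P (leave YO, K2TOG).
Row 4 as worked: P P K2TOG P P K2TOG
Counting 4 along the worked row gives P.

Result:
P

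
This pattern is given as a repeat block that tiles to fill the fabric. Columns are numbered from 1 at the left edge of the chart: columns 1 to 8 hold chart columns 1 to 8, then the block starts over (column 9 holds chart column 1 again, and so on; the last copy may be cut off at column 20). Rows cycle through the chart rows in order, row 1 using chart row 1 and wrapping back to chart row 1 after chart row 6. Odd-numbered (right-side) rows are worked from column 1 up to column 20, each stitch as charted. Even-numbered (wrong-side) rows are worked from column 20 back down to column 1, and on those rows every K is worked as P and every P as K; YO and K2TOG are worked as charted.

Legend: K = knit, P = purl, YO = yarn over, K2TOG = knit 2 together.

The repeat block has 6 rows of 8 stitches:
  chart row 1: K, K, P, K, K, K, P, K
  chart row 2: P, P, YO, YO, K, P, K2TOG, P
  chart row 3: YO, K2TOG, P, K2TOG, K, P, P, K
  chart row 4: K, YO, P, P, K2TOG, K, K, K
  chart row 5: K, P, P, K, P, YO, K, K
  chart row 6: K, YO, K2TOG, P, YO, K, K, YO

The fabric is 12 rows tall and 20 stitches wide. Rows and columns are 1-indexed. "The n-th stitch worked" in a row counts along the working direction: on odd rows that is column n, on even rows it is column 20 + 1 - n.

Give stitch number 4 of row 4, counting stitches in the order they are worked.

Stitch:
P

Derivation:
Row 4: (4-1) mod 6 = 3, so use chart row 4. Even row -> WS.
Chart row 4 tiled across columns 1-20: K YO P P K2TOG K K K K YO P P K2TOG K K K K YO P P
WS row: flip the tiled sequence (start at column 20) and apply K<->P; YO and K2TOG stay.
Row 4 as worked: K K YO P P P P K2TOG K K YO P P P P K2TOG K K YO P
Stitch 4 in working order -> P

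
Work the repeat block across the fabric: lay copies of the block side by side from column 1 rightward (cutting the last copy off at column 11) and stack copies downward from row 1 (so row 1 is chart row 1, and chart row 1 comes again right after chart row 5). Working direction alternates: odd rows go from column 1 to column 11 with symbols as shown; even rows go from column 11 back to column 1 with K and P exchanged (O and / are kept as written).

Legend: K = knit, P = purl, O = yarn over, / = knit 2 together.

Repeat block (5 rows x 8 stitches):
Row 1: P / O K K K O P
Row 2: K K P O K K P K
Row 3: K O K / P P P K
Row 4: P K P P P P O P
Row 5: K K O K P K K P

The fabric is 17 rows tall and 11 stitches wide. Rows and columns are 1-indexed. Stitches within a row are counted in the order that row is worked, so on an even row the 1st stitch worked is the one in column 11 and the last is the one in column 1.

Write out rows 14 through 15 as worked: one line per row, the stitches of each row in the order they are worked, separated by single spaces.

Result:
K P K K O K K K K P K
K K O K P K K P K K O

Derivation:
Row 14: chart row 4, WS - tiled (columns 1-11): P K P P P P O P P K P; work from column 11 back to 1 with K<->P swapped.
Row 15: chart row 5, RS - tile across columns 1-11 and work as-is.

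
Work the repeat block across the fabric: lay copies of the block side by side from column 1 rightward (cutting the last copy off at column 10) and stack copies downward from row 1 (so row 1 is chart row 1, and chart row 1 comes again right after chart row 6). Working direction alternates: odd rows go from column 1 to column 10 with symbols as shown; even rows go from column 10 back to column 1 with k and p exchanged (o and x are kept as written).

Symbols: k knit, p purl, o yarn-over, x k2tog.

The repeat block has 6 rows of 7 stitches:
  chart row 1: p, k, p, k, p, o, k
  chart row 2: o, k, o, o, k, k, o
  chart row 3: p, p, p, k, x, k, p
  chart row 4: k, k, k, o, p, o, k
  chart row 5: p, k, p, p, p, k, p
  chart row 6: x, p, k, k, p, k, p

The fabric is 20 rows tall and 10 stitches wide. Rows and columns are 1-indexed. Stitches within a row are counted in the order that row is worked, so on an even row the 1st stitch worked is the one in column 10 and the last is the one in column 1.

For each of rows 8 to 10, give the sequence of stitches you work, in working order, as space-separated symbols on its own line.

Result:
o p o o p p o o p o
p p p k x k p p p p
p p p p o k o p p p

Derivation:
Row 8: chart row 2, WS - tiled (columns 1-10): o k o o k k o o k o; work from column 10 back to 1 with k<->p swapped.
Row 9: chart row 3, RS - tile across columns 1-10 and work as-is.
Row 10: chart row 4, WS - tiled (columns 1-10): k k k o p o k k k k; work from column 10 back to 1 with k<->p swapped.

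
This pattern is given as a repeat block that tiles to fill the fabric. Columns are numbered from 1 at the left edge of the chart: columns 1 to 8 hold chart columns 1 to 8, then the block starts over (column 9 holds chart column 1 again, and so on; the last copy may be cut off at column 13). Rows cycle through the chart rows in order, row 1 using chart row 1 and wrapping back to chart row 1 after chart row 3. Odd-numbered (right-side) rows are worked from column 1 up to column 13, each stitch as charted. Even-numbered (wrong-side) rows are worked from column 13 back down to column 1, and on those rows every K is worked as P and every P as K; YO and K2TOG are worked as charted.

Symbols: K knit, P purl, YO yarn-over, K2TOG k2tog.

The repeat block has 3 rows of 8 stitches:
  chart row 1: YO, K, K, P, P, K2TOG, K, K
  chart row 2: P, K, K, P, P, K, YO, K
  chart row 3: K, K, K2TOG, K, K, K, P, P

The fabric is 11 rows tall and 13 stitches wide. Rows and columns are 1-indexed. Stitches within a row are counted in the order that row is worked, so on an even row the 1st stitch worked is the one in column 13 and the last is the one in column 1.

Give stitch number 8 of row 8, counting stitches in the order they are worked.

== STITCH ==
P

Derivation:
Row 8: (8-1) mod 3 = 1, so use chart row 2. Even row -> WS.
Chart row 2 tiled across columns 1-13: P K K P P K YO K P K K P P
WS: work from column 13 back to column 1 (reverse the tiled row), swapping K<->P (YO and K2TOG unchanged).
Row 8 as worked: K K P P K P YO P K K P P K
The 8th stitch worked is P.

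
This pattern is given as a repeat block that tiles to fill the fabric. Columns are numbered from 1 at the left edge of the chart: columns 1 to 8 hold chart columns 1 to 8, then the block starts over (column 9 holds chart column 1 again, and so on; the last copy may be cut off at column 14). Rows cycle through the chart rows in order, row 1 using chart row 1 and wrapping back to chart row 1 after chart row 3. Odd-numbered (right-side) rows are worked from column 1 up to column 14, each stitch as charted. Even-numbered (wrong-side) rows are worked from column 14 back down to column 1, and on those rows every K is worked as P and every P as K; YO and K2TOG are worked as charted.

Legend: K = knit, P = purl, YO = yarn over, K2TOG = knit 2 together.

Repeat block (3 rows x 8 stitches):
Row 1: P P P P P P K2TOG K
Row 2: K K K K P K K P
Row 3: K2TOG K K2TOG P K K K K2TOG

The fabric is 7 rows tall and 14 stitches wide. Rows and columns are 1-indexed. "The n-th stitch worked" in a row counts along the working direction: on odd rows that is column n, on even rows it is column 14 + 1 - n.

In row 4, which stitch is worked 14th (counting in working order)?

Stitch:
K

Derivation:
For row 4: chart row = ((4-1) mod 3) + 1 = 1; this is a WS (even) row.
Chart row 1 tiled across columns 1-14: P P P P P P K2TOG K P P P P P P
Wrong side: read the tiled row from column 14 down to 1 and exchange K with P (leave YO, K2TOG).
Row 4 as worked: K K K K K K P K2TOG K K K K K K
Counting 14 along the worked row gives K.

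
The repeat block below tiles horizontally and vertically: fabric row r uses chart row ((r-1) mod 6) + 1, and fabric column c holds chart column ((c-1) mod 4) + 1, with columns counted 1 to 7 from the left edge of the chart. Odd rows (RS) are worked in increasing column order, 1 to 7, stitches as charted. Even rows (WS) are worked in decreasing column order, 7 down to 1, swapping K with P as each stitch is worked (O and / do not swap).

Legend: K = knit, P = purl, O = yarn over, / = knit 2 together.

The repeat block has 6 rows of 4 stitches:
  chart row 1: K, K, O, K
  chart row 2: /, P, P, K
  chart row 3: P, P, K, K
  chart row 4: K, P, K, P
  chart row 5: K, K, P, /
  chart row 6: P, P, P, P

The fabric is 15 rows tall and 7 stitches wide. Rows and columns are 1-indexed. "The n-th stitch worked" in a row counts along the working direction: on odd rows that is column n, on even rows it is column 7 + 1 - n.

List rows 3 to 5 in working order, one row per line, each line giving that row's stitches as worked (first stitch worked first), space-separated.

Rows as worked:
P P K K P P K
P K P K P K P
K K P / K K P

Derivation:
Row 3: chart row 3, RS - tile across columns 1-7 and work as-is.
Row 4: chart row 4, WS - tiled (columns 1-7): K P K P K P K; work from column 7 back to 1 with K<->P swapped.
Row 5: chart row 5, RS - tile across columns 1-7 and work as-is.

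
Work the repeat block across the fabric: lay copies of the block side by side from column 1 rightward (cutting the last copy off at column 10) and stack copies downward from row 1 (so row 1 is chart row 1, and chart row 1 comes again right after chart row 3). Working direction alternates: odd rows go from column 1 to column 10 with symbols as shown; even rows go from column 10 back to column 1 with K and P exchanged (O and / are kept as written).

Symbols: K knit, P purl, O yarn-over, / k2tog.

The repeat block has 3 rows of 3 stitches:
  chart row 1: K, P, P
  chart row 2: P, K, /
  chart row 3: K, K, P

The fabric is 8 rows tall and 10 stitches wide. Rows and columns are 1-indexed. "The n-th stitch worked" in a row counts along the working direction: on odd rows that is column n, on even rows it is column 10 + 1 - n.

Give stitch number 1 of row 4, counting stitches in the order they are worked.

Row 4: (4-1) mod 3 = 0, so use chart row 1. Even row -> WS.
Chart row 1 tiled across columns 1-10: K P P K P P K P P K
WS: work from column 10 back to column 1 (reverse the tiled row), swapping K<->P (O and / unchanged).
Row 4 as worked: P K K P K K P K K P
Counting 1 along the worked row gives P.

== STITCH ==
P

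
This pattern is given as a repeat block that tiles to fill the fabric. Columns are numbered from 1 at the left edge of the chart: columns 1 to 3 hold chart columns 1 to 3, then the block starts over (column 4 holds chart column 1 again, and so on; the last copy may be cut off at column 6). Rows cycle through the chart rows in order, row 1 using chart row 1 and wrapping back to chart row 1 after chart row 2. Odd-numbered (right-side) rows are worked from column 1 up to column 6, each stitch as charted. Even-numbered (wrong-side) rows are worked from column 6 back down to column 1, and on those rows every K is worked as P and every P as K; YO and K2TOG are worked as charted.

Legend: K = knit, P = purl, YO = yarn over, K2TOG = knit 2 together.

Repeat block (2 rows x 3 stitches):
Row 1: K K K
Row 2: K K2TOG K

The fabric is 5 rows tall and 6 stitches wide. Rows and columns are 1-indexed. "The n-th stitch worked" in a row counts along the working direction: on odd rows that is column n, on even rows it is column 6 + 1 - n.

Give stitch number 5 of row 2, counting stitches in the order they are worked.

== STITCH ==
K2TOG

Derivation:
Row 2: (2-1) mod 2 = 1, so use chart row 2. Even row -> WS.
Chart row 2 tiled across columns 1-6: K K2TOG K K K2TOG K
WS row: flip the tiled sequence (start at column 6) and apply K<->P; YO and K2TOG stay.
Row 2 as worked: P K2TOG P P K2TOG P
Stitch 5 in working order -> K2TOG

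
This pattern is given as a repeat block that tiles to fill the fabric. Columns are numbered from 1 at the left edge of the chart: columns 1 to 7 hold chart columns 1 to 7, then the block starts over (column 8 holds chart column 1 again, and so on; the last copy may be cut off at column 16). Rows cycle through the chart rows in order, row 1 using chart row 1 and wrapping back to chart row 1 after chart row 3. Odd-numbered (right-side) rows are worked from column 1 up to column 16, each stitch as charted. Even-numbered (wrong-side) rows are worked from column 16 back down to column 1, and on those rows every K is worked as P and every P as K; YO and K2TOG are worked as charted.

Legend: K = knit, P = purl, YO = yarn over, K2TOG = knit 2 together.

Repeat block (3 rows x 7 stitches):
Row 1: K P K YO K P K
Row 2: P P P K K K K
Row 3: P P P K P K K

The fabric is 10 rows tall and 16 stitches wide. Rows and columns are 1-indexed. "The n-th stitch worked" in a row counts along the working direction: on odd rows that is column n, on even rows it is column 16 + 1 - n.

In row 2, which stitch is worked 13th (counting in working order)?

Row 2: (2-1) mod 3 = 1, so use chart row 2. Even row -> WS.
Chart row 2 tiled across columns 1-16: P P P K K K K P P P K K K K P P
WS: work from column 16 back to column 1 (reverse the tiled row), swapping K<->P (YO and K2TOG unchanged).
Row 2 as worked: K K P P P P K K K P P P P K K K
Stitch 13 in working order -> P

Stitch:
P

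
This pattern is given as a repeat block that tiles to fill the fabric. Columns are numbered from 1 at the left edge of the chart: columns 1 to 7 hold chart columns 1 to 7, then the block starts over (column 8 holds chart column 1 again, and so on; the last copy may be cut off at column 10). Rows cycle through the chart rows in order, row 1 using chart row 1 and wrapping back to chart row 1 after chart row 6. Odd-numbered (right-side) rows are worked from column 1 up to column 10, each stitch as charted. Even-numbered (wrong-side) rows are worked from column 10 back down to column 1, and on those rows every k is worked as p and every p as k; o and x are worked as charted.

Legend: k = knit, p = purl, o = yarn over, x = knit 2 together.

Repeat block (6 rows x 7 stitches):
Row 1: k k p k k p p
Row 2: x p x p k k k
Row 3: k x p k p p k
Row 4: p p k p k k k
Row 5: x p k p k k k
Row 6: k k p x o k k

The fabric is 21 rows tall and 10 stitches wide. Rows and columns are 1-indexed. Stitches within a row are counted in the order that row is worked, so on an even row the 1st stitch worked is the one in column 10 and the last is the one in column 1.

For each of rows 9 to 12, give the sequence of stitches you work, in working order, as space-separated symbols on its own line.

Row 9: chart row 3, RS - tile across columns 1-10 and work as-is.
Row 10: chart row 4, WS - tiled (columns 1-10): p p k p k k k p p k; work from column 10 back to 1 with k<->p swapped.
Row 11: chart row 5, RS - tile across columns 1-10 and work as-is.
Row 12: chart row 6, WS - tiled (columns 1-10): k k p x o k k k k p; work from column 10 back to 1 with k<->p swapped.

== ROWS AS WORKED ==
k x p k p p k k x p
p k k p p p k p k k
x p k p k k k x p k
k p p p p o x k p p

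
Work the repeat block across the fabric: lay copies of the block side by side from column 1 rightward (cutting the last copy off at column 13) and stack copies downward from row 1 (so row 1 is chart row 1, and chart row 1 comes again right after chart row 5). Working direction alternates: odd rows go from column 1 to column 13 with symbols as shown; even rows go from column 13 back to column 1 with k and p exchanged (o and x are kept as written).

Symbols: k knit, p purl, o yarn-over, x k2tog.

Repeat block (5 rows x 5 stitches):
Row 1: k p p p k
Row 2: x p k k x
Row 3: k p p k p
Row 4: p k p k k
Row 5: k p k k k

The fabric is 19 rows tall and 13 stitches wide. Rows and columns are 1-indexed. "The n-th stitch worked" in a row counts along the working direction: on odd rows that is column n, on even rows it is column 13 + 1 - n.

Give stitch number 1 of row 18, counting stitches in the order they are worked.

Stitch:
k

Derivation:
For row 18: chart row = ((18-1) mod 5) + 1 = 3; this is a WS (even) row.
Chart row 3 tiled across columns 1-13: k p p k p k p p k p k p p
WS: work from column 13 back to column 1 (reverse the tiled row), swapping k<->p (o and x unchanged).
Row 18 as worked: k k p k p k k p k p k k p
The 1st stitch worked is k.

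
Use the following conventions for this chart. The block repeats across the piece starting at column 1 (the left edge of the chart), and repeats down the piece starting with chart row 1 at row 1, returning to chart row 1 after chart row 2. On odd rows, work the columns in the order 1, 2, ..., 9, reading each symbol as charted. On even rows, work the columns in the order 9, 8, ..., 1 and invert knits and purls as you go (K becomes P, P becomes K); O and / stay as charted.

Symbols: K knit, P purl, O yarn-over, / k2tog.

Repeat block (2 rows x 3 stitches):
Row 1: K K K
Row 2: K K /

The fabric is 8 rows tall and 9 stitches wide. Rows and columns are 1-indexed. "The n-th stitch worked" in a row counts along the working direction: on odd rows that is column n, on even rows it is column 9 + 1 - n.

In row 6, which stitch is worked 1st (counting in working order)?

Stitch:
/

Derivation:
Row 6 uses chart row ((6-1) mod 2)+1 = 2. Row 6 is even, so WS.
Chart row 2 tiled across columns 1-9: K K / K K / K K /
WS: work from column 9 back to column 1 (reverse the tiled row), swapping K<->P (O and / unchanged).
Row 6 as worked: / P P / P P / P P
Stitch 1 in working order -> /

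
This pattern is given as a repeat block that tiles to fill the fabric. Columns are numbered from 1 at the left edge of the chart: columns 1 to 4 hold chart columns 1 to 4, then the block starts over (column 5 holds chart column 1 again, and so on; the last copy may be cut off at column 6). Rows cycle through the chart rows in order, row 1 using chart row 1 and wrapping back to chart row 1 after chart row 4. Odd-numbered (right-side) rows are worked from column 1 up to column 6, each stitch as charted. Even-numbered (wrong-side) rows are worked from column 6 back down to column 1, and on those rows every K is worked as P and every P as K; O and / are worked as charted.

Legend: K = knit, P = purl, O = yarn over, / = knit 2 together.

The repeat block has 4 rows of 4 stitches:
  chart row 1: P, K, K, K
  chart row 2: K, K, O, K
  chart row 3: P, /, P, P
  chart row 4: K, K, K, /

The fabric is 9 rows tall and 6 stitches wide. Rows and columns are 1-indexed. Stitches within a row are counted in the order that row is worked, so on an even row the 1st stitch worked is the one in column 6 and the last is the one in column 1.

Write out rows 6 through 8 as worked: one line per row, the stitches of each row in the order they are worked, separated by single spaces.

Row 6: chart row 2, WS - tiled (columns 1-6): K K O K K K; work from column 6 back to 1 with K<->P swapped.
Row 7: chart row 3, RS - tile across columns 1-6 and work as-is.
Row 8: chart row 4, WS - tiled (columns 1-6): K K K / K K; work from column 6 back to 1 with K<->P swapped.

Result:
P P P O P P
P / P P P /
P P / P P P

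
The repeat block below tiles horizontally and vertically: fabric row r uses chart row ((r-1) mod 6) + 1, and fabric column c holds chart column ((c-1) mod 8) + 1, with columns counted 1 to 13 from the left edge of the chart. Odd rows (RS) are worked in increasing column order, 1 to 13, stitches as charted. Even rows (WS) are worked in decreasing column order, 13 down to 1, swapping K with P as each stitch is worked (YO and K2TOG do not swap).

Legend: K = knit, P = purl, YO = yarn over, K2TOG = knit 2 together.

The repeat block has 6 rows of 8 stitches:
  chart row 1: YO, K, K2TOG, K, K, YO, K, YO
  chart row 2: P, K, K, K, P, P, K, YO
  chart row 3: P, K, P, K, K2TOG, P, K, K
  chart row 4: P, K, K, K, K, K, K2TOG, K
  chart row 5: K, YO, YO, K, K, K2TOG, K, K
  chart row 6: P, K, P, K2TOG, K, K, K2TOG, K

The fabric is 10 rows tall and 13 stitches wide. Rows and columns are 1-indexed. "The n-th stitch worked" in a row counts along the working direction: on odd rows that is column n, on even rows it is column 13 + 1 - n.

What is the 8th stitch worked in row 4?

Row 4 uses chart row ((4-1) mod 6)+1 = 4. Row 4 is even, so WS.
Chart row 4 tiled across columns 1-13: P K K K K K K2TOG K P K K K K
WS: work from column 13 back to column 1 (reverse the tiled row), swapping K<->P (YO and K2TOG unchanged).
Row 4 as worked: P P P P K P K2TOG P P P P P K
Counting 8 along the worked row gives P.

Result:
P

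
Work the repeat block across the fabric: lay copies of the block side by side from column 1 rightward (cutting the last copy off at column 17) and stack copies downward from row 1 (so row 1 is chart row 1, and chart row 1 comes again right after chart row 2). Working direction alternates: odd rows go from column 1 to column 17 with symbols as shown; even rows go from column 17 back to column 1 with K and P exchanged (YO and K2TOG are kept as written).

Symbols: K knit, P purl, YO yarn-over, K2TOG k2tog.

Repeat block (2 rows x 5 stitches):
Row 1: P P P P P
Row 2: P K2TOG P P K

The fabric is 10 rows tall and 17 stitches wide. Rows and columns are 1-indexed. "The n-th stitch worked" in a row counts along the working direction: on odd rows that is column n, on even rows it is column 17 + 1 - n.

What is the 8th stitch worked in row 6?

== STITCH ==
P

Derivation:
Row 6: (6-1) mod 2 = 1, so use chart row 2. Even row -> WS.
Chart row 2 tiled across columns 1-17: P K2TOG P P K P K2TOG P P K P K2TOG P P K P K2TOG
WS row: flip the tiled sequence (start at column 17) and apply K<->P; YO and K2TOG stay.
Row 6 as worked: K2TOG K P K K K2TOG K P K K K2TOG K P K K K2TOG K
Stitch 8 in working order -> P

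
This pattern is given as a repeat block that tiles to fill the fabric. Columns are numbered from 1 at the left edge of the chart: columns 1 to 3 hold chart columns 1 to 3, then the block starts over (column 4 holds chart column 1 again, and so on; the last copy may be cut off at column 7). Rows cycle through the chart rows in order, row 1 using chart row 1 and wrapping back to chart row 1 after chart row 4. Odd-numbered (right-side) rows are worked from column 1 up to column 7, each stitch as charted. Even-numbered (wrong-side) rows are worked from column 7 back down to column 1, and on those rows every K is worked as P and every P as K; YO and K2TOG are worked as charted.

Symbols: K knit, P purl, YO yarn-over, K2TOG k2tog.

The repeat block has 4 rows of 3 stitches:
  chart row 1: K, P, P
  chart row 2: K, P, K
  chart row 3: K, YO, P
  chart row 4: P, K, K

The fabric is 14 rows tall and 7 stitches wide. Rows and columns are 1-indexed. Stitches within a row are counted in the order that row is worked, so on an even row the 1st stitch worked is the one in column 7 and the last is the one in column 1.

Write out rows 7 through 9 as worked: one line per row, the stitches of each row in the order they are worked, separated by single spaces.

Rows as worked:
K YO P K YO P K
K P P K P P K
K P P K P P K

Derivation:
Row 7: chart row 3, RS - tile across columns 1-7 and work as-is.
Row 8: chart row 4, WS - tiled (columns 1-7): P K K P K K P; work from column 7 back to 1 with K<->P swapped.
Row 9: chart row 1, RS - tile across columns 1-7 and work as-is.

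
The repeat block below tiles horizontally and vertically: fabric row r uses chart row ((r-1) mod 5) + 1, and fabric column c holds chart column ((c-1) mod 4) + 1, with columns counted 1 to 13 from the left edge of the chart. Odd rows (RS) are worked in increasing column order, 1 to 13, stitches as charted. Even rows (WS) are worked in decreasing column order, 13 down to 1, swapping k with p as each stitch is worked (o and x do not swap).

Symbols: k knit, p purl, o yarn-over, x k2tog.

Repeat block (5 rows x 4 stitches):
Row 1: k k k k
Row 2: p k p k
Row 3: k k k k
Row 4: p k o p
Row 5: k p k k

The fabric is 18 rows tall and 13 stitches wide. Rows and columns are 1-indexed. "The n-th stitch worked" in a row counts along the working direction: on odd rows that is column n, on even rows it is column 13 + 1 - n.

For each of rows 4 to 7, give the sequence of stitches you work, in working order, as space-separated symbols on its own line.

Row 4: chart row 4, WS - tiled (columns 1-13): p k o p p k o p p k o p p; work from column 13 back to 1 with k<->p swapped.
Row 5: chart row 5, RS - tile across columns 1-13 and work as-is.
Row 6: chart row 1, WS - tiled (columns 1-13): k k k k k k k k k k k k k; work from column 13 back to 1 with k<->p swapped.
Row 7: chart row 2, RS - tile across columns 1-13 and work as-is.

== ROWS AS WORKED ==
k k o p k k o p k k o p k
k p k k k p k k k p k k k
p p p p p p p p p p p p p
p k p k p k p k p k p k p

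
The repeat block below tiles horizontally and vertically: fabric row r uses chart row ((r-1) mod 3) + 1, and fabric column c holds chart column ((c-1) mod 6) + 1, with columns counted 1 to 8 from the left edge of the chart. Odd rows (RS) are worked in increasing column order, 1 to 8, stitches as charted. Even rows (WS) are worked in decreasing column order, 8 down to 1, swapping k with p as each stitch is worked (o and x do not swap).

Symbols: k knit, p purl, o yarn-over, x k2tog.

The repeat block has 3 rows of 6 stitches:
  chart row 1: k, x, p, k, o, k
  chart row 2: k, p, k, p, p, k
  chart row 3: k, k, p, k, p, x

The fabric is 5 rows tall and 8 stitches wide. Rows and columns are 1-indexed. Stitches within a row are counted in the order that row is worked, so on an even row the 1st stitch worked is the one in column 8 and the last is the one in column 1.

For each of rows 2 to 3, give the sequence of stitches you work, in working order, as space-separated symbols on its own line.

Rows as worked:
k p p k k p k p
k k p k p x k k

Derivation:
Row 2: chart row 2, WS - tiled (columns 1-8): k p k p p k k p; work from column 8 back to 1 with k<->p swapped.
Row 3: chart row 3, RS - tile across columns 1-8 and work as-is.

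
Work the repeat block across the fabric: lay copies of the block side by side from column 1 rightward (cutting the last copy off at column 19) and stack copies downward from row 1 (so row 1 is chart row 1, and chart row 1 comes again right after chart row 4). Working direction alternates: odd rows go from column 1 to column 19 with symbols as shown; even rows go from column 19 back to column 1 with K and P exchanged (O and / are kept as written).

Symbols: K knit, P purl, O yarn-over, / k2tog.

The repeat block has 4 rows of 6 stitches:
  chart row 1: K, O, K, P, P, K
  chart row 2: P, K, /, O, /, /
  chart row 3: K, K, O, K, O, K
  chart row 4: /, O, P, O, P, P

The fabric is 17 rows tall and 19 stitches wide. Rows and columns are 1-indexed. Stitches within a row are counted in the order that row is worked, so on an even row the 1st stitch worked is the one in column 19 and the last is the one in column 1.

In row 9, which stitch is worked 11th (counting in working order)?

== STITCH ==
P

Derivation:
Row 9 uses chart row ((9-1) mod 4)+1 = 1. Row 9 is odd, so RS.
Chart row 1 tiled across columns 1-19: K O K P P K K O K P P K K O K P P K K
RS: work column 1 to column 19, symbols as charted — the tiled row is the row as worked.
Stitch 11 in working order -> P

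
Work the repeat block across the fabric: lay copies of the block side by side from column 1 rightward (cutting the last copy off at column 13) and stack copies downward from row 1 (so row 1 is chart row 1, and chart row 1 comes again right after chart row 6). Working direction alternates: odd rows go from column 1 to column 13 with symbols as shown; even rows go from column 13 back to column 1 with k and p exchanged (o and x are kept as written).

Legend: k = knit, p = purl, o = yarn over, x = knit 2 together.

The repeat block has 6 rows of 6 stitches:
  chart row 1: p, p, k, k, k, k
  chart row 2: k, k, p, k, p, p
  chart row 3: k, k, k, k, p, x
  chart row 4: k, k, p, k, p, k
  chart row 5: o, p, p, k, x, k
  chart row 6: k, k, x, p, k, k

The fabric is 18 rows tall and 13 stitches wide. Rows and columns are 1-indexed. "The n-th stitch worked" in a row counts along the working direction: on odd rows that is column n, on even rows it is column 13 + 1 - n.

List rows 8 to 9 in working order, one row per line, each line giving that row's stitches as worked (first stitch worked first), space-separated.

Rows as worked:
p k k p k p p k k p k p p
k k k k p x k k k k p x k

Derivation:
Row 8: chart row 2, WS - tiled (columns 1-13): k k p k p p k k p k p p k; work from column 13 back to 1 with k<->p swapped.
Row 9: chart row 3, RS - tile across columns 1-13 and work as-is.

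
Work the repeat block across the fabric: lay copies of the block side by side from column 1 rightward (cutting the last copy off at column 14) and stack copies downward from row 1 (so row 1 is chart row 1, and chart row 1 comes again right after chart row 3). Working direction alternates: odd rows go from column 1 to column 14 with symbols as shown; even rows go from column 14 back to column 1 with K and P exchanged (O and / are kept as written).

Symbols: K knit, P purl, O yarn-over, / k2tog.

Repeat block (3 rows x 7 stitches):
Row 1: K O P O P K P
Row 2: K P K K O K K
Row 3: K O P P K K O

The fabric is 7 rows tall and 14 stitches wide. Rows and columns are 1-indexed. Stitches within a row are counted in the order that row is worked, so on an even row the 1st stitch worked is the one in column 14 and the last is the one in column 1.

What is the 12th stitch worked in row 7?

For row 7: chart row = ((7-1) mod 3) + 1 = 1; this is a RS (odd) row.
Chart row 1 tiled across columns 1-14: K O P O P K P K O P O P K P
RS row: no reversal, no swap; stitch n worked = column n.
Stitch 12 in working order -> P

== STITCH ==
P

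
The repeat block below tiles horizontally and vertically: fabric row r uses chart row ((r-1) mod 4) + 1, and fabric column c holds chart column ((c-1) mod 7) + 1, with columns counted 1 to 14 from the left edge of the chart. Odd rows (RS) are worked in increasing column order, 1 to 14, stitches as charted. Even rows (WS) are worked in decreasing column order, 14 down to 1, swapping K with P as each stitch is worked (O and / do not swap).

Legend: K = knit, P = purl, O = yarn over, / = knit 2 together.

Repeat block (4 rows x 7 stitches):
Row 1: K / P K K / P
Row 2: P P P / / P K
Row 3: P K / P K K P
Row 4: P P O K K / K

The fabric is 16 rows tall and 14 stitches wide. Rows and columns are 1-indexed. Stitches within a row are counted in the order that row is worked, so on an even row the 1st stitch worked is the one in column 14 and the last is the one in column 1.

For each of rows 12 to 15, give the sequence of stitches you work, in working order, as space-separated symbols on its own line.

Row 12: chart row 4, WS - tiled (columns 1-14): P P O K K / K P P O K K / K; work from column 14 back to 1 with K<->P swapped.
Row 13: chart row 1, RS - tile across columns 1-14 and work as-is.
Row 14: chart row 2, WS - tiled (columns 1-14): P P P / / P K P P P / / P K; work from column 14 back to 1 with K<->P swapped.
Row 15: chart row 3, RS - tile across columns 1-14 and work as-is.

Result:
P / P P O K K P / P P O K K
K / P K K / P K / P K K / P
P K / / K K K P K / / K K K
P K / P K K P P K / P K K P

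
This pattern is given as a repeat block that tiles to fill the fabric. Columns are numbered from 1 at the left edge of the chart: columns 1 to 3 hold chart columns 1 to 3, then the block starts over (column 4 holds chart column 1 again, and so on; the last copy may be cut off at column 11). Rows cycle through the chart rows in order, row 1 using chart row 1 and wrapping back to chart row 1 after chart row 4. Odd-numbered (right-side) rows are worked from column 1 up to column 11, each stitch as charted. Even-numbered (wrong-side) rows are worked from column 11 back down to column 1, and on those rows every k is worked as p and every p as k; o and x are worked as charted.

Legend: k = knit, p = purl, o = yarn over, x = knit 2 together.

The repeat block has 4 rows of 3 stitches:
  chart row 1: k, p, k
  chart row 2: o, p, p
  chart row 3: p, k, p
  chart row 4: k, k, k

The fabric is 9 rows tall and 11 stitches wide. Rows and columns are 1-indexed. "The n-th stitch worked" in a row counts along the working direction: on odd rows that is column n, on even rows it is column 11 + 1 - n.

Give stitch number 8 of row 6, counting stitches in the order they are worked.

For row 6: chart row = ((6-1) mod 4) + 1 = 2; this is a WS (even) row.
Chart row 2 tiled across columns 1-11: o p p o p p o p p o p
WS: work from column 11 back to column 1 (reverse the tiled row), swapping k<->p (o and x unchanged).
Row 6 as worked: k o k k o k k o k k o
Stitch 8 in working order -> o

Stitch:
o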